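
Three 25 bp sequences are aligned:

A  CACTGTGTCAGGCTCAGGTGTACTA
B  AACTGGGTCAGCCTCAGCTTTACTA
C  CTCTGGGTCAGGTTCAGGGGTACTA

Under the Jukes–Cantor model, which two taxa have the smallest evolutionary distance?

A–B: 5/25 differ, p = 0.200, d = 0.233.
A–C: 4/25 differ, p = 0.160, d = 0.180.
B–C: 7/25 differ, p = 0.280, d = 0.351.
The smallest distance is between A and C.

A and C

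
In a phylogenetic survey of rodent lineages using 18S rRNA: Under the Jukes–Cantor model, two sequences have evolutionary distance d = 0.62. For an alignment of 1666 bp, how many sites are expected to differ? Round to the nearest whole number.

703

Invert JC69: p = (3/4)(1 − e^(−4d/3)) = 0.75 × (1 − e^(-0.826667)) = 0.75 × (1 − 0.437505) = 0.421871.
Expected differing sites = pL ≈ 0.421871 × 1666 = 702.837086 ≈ 703.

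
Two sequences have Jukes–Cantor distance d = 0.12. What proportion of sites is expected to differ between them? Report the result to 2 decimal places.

p = (3/4)(1 − e^(−4d/3)) = 0.75 × (1 − e^(-0.16)) = 0.75 × (1 − 0.852144) = 0.110892.

0.11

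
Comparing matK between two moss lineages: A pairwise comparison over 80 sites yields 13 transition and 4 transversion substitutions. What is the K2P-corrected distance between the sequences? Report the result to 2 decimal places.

0.26

P = 13/80 = 0.1625 and Q = 4/80 = 0.05.
Under the Kimura two-parameter model, d = −½ ln(1 − 2P − Q) − ¼ ln(1 − 2Q).
1 − 2P − Q = 0.625, giving −½ ln(0.625) = 0.235002.
1 − 2Q = 0.9, giving −¼ ln(0.9) = 0.026340.
d = 0.235002 + 0.026340 = 0.261342.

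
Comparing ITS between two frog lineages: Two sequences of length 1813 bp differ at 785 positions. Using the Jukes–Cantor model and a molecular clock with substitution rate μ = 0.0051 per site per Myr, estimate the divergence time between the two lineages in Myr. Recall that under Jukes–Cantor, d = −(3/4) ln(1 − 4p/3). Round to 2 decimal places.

p = 785/1813 ≈ 0.432984.
d = −(3/4) ln(1 − 4p/3) = −0.75 ln(1 − 0.577312) = −0.75 ln(0.422688)
  = −0.75 × (-0.861121) = 0.645841 substitutions/site.
Under a molecular clock d = 2μt, so t = d/(2μ) = 0.645841 / (2 × 0.0051) = 63.32 Myr.

63.32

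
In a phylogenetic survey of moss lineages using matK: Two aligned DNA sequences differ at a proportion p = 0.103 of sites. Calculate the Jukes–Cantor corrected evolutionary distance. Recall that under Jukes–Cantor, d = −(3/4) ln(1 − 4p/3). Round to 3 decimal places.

0.111

d = −(3/4) ln(1 − 4p/3) = −0.75 ln(1 − 0.137333) = −0.75 ln(0.862667)
  = −0.75 × (-0.147727) = 0.110795 substitutions/site.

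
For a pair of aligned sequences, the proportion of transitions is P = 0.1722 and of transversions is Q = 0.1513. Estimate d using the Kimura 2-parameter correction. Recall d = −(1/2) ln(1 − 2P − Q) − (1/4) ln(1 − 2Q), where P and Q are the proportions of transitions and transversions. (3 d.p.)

Under the Kimura two-parameter model, d = −½ ln(1 − 2P − Q) − ¼ ln(1 − 2Q).
1 − 2P − Q = 0.5043, giving −½ ln(0.5043) = 0.342292.
1 − 2Q = 0.6974, giving −¼ ln(0.6974) = 0.090099.
d = 0.342292 + 0.090099 = 0.432391.

0.432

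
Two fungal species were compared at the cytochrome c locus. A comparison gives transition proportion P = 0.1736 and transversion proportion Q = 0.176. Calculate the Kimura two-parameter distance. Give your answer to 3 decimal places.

Under the Kimura two-parameter model, d = −½ ln(1 − 2P − Q) − ¼ ln(1 − 2Q).
1 − 2P − Q = 0.4768, giving −½ ln(0.4768) = 0.370329.
1 − 2Q = 0.648, giving −¼ ln(0.648) = 0.108466.
d = 0.370329 + 0.108466 = 0.478795.

0.479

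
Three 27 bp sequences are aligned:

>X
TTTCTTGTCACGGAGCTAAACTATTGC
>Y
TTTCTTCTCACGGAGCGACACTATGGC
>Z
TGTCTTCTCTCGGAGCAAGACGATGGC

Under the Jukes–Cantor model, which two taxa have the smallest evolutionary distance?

X–Y: 4/27 differ, p = 0.148, d = 0.165.
X–Z: 7/27 differ, p = 0.259, d = 0.318.
Y–Z: 5/27 differ, p = 0.185, d = 0.213.
The smallest distance is between X and Y.

X and Y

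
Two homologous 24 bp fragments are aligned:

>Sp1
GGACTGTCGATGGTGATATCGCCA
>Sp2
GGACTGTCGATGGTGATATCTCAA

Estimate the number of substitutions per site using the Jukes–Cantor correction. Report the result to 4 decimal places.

The sequences differ at 2 of 24 sites (21, 23), so p = 2/24 ≈ 0.083333.
d = −(3/4) ln(1 − 4p/3) = −0.75 ln(1 − 0.111111) = −0.75 ln(0.888889)
  = −0.75 × (-0.117783) = 0.088337 substitutions/site.

0.0883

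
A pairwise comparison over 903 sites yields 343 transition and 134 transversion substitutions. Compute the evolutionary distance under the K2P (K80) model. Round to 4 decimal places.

P = 343/903 ≈ 0.379845 and Q = 134/903 ≈ 0.148394.
Under the Kimura two-parameter model, d = −½ ln(1 − 2P − Q) − ¼ ln(1 − 2Q).
1 − 2P − Q = 0.091916, giving −½ ln(0.091916) = 1.193440.
1 − 2Q = 0.703212, giving −¼ ln(0.703212) = 0.088024.
d = 1.193440 + 0.088024 = 1.281464.

1.2815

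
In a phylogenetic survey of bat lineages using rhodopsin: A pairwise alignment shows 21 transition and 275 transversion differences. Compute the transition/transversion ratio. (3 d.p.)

0.076

R = 21/275 = 0.076363… ≈ 0.076 (to 3 d.p.).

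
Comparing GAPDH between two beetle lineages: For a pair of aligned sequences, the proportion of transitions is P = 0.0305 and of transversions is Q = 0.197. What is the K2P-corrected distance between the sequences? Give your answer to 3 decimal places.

Under the Kimura two-parameter model, d = −½ ln(1 − 2P − Q) − ¼ ln(1 − 2Q).
1 − 2P − Q = 0.742, giving −½ ln(0.742) = 0.149203.
1 − 2Q = 0.606, giving −¼ ln(0.606) = 0.125219.
d = 0.149203 + 0.125219 = 0.274422.

0.274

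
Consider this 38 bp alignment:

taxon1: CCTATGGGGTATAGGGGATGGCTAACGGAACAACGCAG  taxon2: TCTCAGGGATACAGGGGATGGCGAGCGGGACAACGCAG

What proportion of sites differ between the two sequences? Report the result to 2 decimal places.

0.21

The sequences differ at 8 of 38 positions (sites 1, 4, 5, 9, 12, 23, 25, 29).
p = 8/38 = 0.210526… ≈ 0.21 (to 2 d.p.).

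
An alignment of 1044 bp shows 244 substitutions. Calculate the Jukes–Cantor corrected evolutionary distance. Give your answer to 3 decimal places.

p = 244/1044 ≈ 0.233716.
d = −(3/4) ln(1 − 4p/3) = −0.75 ln(1 − 0.311621) = −0.75 ln(0.688379)
  = −0.75 × (-0.373416) = 0.280062 substitutions/site.

0.280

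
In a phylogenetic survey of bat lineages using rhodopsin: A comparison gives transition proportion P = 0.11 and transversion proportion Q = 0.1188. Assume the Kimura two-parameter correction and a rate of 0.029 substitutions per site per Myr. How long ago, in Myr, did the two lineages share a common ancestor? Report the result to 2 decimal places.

4.74

Under the Kimura two-parameter model, d = −½ ln(1 − 2P − Q) − ¼ ln(1 − 2Q).
1 − 2P − Q = 0.6612, giving −½ ln(0.6612) = 0.206849.
1 − 2Q = 0.7624, giving −¼ ln(0.7624) = 0.067821.
d = 0.206849 + 0.067821 = 0.274670.
Under a molecular clock d = 2μt, so t = d/(2μ) = 0.274670 / (2 × 0.029) = 4.74 Myr.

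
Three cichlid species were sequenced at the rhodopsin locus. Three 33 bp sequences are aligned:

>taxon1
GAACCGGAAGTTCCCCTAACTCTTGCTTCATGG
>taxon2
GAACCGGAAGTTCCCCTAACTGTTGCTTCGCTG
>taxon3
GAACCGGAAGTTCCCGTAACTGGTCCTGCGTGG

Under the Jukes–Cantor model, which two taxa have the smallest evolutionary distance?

taxon1 and taxon2

taxon1–taxon2: 4/33 differ, p = 0.121, d = 0.132.
taxon1–taxon3: 6/33 differ, p = 0.182, d = 0.208.
taxon2–taxon3: 6/33 differ, p = 0.182, d = 0.208.
The smallest distance is between taxon1 and taxon2.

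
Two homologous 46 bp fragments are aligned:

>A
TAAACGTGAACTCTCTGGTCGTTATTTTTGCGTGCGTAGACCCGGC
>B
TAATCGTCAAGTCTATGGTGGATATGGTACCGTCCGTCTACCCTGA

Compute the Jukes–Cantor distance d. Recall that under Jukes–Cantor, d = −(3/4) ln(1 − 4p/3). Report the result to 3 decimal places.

0.428

The sequences differ at 15 of 46 sites, so p = 15/46 ≈ 0.326087.
d = −(3/4) ln(1 − 4p/3) = −0.75 ln(1 − 0.434783) = −0.75 ln(0.565217)
  = −0.75 × (-0.570546) = 0.427910 substitutions/site.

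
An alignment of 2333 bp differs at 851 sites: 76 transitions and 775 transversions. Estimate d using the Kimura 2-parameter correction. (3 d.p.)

0.526

P = 76/2333 ≈ 0.032576 and Q = 775/2333 ≈ 0.33219.
Under the Kimura two-parameter model, d = −½ ln(1 − 2P − Q) − ¼ ln(1 − 2Q).
1 − 2P − Q = 0.602658, giving −½ ln(0.602658) = 0.253203.
1 − 2Q = 0.33562, giving −¼ ln(0.33562) = 0.272944.
d = 0.253203 + 0.272944 = 0.526147.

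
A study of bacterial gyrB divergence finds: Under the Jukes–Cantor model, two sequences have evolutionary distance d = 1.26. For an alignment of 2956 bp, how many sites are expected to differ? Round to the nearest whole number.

Invert JC69: p = (3/4)(1 − e^(−4d/3)) = 0.75 × (1 − e^(-1.68)) = 0.75 × (1 − 0.186374) = 0.610220.
Expected differing sites = pL ≈ 0.610220 × 2956 = 1803.81032 ≈ 1804.

1804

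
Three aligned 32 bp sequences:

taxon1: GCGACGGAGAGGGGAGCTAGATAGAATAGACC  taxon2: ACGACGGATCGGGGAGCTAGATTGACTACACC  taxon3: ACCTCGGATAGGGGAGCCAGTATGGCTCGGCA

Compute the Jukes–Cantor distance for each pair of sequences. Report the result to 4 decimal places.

taxon1–taxon2: 6/32 sites differ → p = 0.1875, d = −0.75 ln(1 − 0.25) = 0.215762 ≈ 0.2158.
taxon1–taxon3: 13/32 sites differ → p = 0.40625, d = −0.75 ln(1 − 0.541667) = 0.585119 ≈ 0.5851.
taxon2–taxon3: 11/32 sites differ → p = 0.34375, d = −0.75 ln(1 − 0.458333) = 0.459828 ≈ 0.4598.

d(taxon1,taxon2) = 0.2158, d(taxon1,taxon3) = 0.5851, d(taxon2,taxon3) = 0.4598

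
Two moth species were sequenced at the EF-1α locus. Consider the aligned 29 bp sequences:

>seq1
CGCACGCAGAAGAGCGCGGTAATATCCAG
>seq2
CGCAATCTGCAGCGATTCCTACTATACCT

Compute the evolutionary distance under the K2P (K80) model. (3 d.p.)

0.931

Of 29 sites, 1 differences are transitions and 13 are transversions, so P = 1/29 ≈ 0.034483 and Q = 13/29 ≈ 0.448276.
Under the Kimura two-parameter model, d = −½ ln(1 − 2P − Q) − ¼ ln(1 − 2Q).
1 − 2P − Q = 0.482758, giving −½ ln(0.482758) = 0.364120.
1 − 2Q = 0.103448, giving −¼ ln(0.103448) = 0.567172.
d = 0.364120 + 0.567172 = 0.931292.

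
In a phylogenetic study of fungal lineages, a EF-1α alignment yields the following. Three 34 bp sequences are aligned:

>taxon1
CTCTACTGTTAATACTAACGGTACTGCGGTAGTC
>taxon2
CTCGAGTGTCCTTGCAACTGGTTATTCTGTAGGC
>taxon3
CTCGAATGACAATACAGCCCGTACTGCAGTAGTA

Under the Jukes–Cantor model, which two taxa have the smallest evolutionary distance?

taxon1–taxon2: 14/34 differ, p = 0.412, d = 0.597.
taxon1–taxon3: 10/34 differ, p = 0.294, d = 0.373.
taxon2–taxon3: 14/34 differ, p = 0.412, d = 0.597.
The smallest distance is between taxon1 and taxon3.

taxon1 and taxon3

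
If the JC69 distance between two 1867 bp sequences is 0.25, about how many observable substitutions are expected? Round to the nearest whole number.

Invert JC69: p = (3/4)(1 − e^(−4d/3)) = 0.75 × (1 − e^(-0.333333)) = 0.75 × (1 − 0.716532) = 0.212601.
Expected differing sites = pL ≈ 0.212601 × 1867 = 396.926067 ≈ 397.

397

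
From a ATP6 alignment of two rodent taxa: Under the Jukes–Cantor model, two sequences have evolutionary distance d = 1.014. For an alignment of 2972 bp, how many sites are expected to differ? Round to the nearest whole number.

1652

Invert JC69: p = (3/4)(1 − e^(−4d/3)) = 0.75 × (1 − e^(-1.352)) = 0.75 × (1 − 0.258722) = 0.555959.
Expected differing sites = pL ≈ 0.555959 × 2972 = 1652.310148 ≈ 1652.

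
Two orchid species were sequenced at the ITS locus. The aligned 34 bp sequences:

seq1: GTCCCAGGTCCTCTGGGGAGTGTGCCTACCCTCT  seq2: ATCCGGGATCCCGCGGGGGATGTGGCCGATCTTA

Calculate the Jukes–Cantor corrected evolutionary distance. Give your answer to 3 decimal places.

0.741

The sequences differ at 16 of 34 sites, so p = 16/34 ≈ 0.470588.
d = −(3/4) ln(1 − 4p/3) = −0.75 ln(1 − 0.627451) = −0.75 ln(0.372549)
  = −0.75 × (-0.987387) = 0.740540 substitutions/site.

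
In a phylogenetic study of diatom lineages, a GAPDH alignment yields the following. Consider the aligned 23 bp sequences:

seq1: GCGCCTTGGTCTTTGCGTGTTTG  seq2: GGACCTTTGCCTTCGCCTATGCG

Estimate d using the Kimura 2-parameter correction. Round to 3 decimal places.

0.576

Of 23 sites, 5 differences are transitions and 4 are transversions, so P = 5/23 ≈ 0.217391 and Q = 4/23 ≈ 0.173913.
Under the Kimura two-parameter model, d = −½ ln(1 − 2P − Q) − ¼ ln(1 − 2Q).
1 − 2P − Q = 0.391305, giving −½ ln(0.391305) = 0.469134.
1 − 2Q = 0.652174, giving −¼ ln(0.652174) = 0.106861.
d = 0.469134 + 0.106861 = 0.575995.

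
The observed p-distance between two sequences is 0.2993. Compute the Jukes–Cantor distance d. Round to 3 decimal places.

d = −(3/4) ln(1 − 4p/3) = −0.75 ln(1 − 0.399067) = −0.75 ln(0.600933)
  = −0.75 × (-0.509272) = 0.381954 substitutions/site.

0.382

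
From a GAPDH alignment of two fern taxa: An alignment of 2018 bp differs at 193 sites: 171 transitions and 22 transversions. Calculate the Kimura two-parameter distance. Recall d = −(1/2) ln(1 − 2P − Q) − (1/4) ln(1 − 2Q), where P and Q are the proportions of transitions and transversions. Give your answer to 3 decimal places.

0.105

P = 171/2018 ≈ 0.084737 and Q = 22/2018 ≈ 0.010902.
Under the Kimura two-parameter model, d = −½ ln(1 − 2P − Q) − ¼ ln(1 − 2Q).
1 − 2P − Q = 0.819624, giving −½ ln(0.819624) = 0.099455.
1 − 2Q = 0.978196, giving −¼ ln(0.978196) = 0.005511.
d = 0.099455 + 0.005511 = 0.104966.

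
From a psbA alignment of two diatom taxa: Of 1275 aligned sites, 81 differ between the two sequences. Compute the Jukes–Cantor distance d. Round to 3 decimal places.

p = 81/1275 ≈ 0.063529.
d = −(3/4) ln(1 − 4p/3) = −0.75 ln(1 − 0.084705) = −0.75 ln(0.915295)
  = −0.75 × (-0.088509) = 0.066382 substitutions/site.

0.066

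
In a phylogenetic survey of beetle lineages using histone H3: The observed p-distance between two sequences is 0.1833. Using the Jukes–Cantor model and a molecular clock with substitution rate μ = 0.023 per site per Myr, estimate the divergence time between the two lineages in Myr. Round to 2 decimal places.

d = −(3/4) ln(1 − 4p/3) = −0.75 ln(1 − 0.2444) = −0.75 ln(0.7556)
  = −0.75 × (-0.280243) = 0.210182 substitutions/site.
Under a molecular clock d = 2μt, so t = d/(2μ) = 0.210182 / (2 × 0.023) = 4.57 Myr.

4.57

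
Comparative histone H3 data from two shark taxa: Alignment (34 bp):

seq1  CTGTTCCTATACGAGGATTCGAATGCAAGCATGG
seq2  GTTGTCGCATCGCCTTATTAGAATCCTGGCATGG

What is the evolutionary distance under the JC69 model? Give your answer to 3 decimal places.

The sequences differ at 15 of 34 sites, so p = 15/34 ≈ 0.441176.
d = −(3/4) ln(1 − 4p/3) = −0.75 ln(1 − 0.588235) = −0.75 ln(0.411765)
  = −0.75 × (-0.887302) = 0.665477 substitutions/site.

0.665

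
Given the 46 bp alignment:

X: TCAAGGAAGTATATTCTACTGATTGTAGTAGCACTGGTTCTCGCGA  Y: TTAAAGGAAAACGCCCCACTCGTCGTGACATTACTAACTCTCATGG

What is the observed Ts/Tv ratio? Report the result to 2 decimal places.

Transitions are A↔G and C↔T; transversions are all other mismatches.
Transitions: 21. Transversions: 3.
R = 21/3 = 7.00.

7.00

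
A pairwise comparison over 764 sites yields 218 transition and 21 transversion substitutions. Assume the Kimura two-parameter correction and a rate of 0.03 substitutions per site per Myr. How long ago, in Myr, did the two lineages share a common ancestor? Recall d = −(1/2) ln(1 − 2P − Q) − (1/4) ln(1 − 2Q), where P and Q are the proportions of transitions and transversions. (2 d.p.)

7.83

P = 218/764 ≈ 0.28534 and Q = 21/764 ≈ 0.027487.
Under the Kimura two-parameter model, d = −½ ln(1 − 2P − Q) − ¼ ln(1 − 2Q).
1 − 2P − Q = 0.401833, giving −½ ln(0.401833) = 0.455859.
1 − 2Q = 0.945026, giving −¼ ln(0.945026) = 0.014136.
d = 0.455859 + 0.014136 = 0.469995.
Under a molecular clock d = 2μt, so t = d/(2μ) = 0.469995 / (2 × 0.03) = 7.83 Myr.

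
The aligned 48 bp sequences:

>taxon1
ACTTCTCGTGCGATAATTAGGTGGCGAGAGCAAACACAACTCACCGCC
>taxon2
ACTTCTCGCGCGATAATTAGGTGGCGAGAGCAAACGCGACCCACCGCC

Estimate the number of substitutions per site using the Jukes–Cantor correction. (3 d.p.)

The sequences differ at 4 of 48 sites (9, 36, 38, 41), so p = 4/48 ≈ 0.083333.
d = −(3/4) ln(1 − 4p/3) = −0.75 ln(1 − 0.111111) = −0.75 ln(0.888889)
  = −0.75 × (-0.117783) = 0.088337 substitutions/site.

0.088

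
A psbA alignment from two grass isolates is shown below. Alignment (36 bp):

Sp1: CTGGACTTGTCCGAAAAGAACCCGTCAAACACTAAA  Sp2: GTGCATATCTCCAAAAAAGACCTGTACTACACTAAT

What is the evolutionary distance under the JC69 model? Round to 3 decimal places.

0.493

The sequences differ at 13 of 36 sites, so p = 13/36 ≈ 0.361111.
d = −(3/4) ln(1 − 4p/3) = −0.75 ln(1 − 0.481481) = −0.75 ln(0.518519)
  = −0.75 × (-0.656779) = 0.492584 substitutions/site.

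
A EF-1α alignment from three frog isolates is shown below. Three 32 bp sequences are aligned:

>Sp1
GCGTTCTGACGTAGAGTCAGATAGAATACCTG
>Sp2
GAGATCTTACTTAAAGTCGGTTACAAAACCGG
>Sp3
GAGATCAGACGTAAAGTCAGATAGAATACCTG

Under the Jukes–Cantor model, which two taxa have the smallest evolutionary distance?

Sp1 and Sp3

Sp1–Sp2: 10/32 differ, p = 0.313, d = 0.404.
Sp1–Sp3: 4/32 differ, p = 0.125, d = 0.137.
Sp2–Sp3: 8/32 differ, p = 0.250, d = 0.304.
The smallest distance is between Sp1 and Sp3.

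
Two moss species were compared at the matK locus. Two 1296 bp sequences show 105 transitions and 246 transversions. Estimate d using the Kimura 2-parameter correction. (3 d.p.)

P = 105/1296 ≈ 0.081019 and Q = 246/1296 ≈ 0.189815.
Under the Kimura two-parameter model, d = −½ ln(1 − 2P − Q) − ¼ ln(1 − 2Q).
1 − 2P − Q = 0.648147, giving −½ ln(0.648147) = 0.216819.
1 − 2Q = 0.62037, giving −¼ ln(0.62037) = 0.119360.
d = 0.216819 + 0.119360 = 0.336179.

0.336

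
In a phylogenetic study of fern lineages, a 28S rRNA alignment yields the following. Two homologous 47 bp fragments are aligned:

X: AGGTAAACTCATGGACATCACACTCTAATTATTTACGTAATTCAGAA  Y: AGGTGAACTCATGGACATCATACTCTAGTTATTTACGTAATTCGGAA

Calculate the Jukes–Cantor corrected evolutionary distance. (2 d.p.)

0.09

The sequences differ at 4 of 47 sites (5, 21, 28, 44), so p = 4/47 ≈ 0.085106.
d = −(3/4) ln(1 − 4p/3) = −0.75 ln(1 − 0.113475) = −0.75 ln(0.886525)
  = −0.75 × (-0.120446) = 0.090335 substitutions/site.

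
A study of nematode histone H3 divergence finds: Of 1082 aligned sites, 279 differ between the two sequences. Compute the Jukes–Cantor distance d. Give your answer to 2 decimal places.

p = 279/1082 ≈ 0.257856.
d = −(3/4) ln(1 − 4p/3) = −0.75 ln(1 − 0.343808) = −0.75 ln(0.656192)
  = −0.75 × (-0.421302) = 0.315977 substitutions/site.

0.32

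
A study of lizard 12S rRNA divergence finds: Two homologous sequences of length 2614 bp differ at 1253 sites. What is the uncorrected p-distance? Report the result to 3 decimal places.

0.479

p = 1253/2614 = 0.479342… ≈ 0.479 (to 3 d.p.).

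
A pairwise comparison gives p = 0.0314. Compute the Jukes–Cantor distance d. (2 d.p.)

d = −(3/4) ln(1 − 4p/3) = −0.75 ln(1 − 0.041867) = −0.75 ln(0.958133)
  = −0.75 × (-0.042769) = 0.032077 substitutions/site.

0.03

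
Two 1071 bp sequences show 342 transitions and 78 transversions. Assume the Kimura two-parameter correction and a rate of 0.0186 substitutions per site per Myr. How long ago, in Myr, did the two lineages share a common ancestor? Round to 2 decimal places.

P = 342/1071 ≈ 0.319328 and Q = 78/1071 ≈ 0.072829.
Under the Kimura two-parameter model, d = −½ ln(1 − 2P − Q) − ¼ ln(1 − 2Q).
1 − 2P − Q = 0.288515, giving −½ ln(0.288515) = 0.621504.
1 − 2Q = 0.854342, giving −¼ ln(0.854342) = 0.039356.
d = 0.621504 + 0.039356 = 0.660860.
Under a molecular clock d = 2μt, so t = d/(2μ) = 0.660860 / (2 × 0.0186) = 17.77 Myr.

17.77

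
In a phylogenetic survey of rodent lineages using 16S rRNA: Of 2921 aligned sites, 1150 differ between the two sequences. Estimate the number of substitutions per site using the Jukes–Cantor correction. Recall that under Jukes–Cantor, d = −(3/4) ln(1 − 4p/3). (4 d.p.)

p = 1150/2921 ≈ 0.393701.
d = −(3/4) ln(1 − 4p/3) = −0.75 ln(1 − 0.524935) = −0.75 ln(0.475065)
  = −0.75 × (-0.744304) = 0.558228 substitutions/site.

0.5582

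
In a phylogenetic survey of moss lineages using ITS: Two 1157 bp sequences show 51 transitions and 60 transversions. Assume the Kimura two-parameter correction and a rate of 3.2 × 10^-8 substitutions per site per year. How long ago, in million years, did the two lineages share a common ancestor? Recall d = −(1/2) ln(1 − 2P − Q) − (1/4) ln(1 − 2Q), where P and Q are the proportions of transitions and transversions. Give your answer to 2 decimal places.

P = 51/1157 ≈ 0.04408 and Q = 60/1157 ≈ 0.051858.
Under the Kimura two-parameter model, d = −½ ln(1 − 2P − Q) − ¼ ln(1 − 2Q).
1 − 2P − Q = 0.859982, giving −½ ln(0.859982) = 0.075422.
1 − 2Q = 0.896284, giving −¼ ln(0.896284) = 0.027374.
d = 0.075422 + 0.027374 = 0.102796.
Under a molecular clock d = 2μt, so t = d/(2μ) = 0.102796 / (2 × 3.2 × 10^-8) = 1.61 million years.

1.61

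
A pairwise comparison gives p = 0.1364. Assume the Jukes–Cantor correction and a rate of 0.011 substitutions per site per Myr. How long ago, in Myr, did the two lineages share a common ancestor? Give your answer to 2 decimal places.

6.84

d = −(3/4) ln(1 − 4p/3) = −0.75 ln(1 − 0.181867) = −0.75 ln(0.818133)
  = −0.75 × (-0.200730) = 0.150548 substitutions/site.
Under a molecular clock d = 2μt, so t = d/(2μ) = 0.150548 / (2 × 0.011) = 6.84 Myr.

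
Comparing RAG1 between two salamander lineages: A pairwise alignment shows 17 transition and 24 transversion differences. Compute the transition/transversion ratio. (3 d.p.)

0.708

R = 17/24 = 0.708333… ≈ 0.708 (to 3 d.p.).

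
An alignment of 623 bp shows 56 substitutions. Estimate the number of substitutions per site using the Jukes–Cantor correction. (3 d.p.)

p = 56/623 ≈ 0.089888.
d = −(3/4) ln(1 − 4p/3) = −0.75 ln(1 − 0.119851) = −0.75 ln(0.880149)
  = −0.75 × (-0.127664) = 0.095748 substitutions/site.

0.096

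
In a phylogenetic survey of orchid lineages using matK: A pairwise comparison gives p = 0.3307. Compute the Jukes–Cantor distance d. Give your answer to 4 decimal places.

d = −(3/4) ln(1 − 4p/3) = −0.75 ln(1 − 0.440933) = −0.75 ln(0.559067)
  = −0.75 × (-0.581486) = 0.436115 substitutions/site.

0.4361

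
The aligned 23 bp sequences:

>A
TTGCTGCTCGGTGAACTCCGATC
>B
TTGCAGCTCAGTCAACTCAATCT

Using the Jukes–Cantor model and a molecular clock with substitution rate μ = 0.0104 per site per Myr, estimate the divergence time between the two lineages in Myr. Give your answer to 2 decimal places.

22.47

The sequences differ at 8 of 23 sites (5, 10, 13, 19, 20, 21, 22, 23), so p = 8/23 ≈ 0.347826.
d = −(3/4) ln(1 − 4p/3) = −0.75 ln(1 − 0.463768) = −0.75 ln(0.536232)
  = −0.75 × (-0.623188) = 0.467391 substitutions/site.
Under a molecular clock d = 2μt, so t = d/(2μ) = 0.467391 / (2 × 0.0104) = 22.47 Myr.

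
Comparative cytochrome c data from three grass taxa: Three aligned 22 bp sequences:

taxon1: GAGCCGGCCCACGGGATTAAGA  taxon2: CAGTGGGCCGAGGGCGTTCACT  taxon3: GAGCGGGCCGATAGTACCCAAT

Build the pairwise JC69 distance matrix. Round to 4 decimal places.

taxon1–taxon2: 10/22 sites differ → p ≈ 0.454545, d = −0.75 ln(1 − 0.60606) = 0.698667 ≈ 0.6987.
taxon1–taxon3: 10/22 sites differ → p ≈ 0.454545, d = −0.75 ln(1 − 0.60606) = 0.698667 ≈ 0.6987.
taxon2–taxon3: 9/22 sites differ → p ≈ 0.409091, d = −0.75 ln(1 − 0.545455) = 0.591344 ≈ 0.5913.

d(taxon1,taxon2) = 0.6987, d(taxon1,taxon3) = 0.6987, d(taxon2,taxon3) = 0.5913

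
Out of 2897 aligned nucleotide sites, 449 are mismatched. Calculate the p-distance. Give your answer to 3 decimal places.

p = 449/2897 = 0.154987… ≈ 0.155 (to 3 d.p.).

0.155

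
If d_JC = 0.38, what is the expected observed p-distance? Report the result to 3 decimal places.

p = (3/4)(1 − e^(−4d/3)) = 0.75 × (1 − e^(-0.506667)) = 0.75 × (1 − 0.602500) = 0.298125.

0.298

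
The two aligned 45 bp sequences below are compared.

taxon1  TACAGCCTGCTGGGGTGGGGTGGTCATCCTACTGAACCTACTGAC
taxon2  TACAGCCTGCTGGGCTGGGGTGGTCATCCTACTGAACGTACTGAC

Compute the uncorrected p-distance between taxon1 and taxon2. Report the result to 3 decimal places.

0.044

The sequences differ at 2 of 45 positions (sites 15, 38).
p = 2/45 = 0.044444… ≈ 0.044 (to 3 d.p.).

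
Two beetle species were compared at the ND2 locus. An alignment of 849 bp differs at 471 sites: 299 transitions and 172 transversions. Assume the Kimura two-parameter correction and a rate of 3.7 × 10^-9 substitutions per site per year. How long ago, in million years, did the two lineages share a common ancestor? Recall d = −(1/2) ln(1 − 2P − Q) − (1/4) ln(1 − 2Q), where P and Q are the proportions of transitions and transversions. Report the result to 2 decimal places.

P = 299/849 ≈ 0.352179 and Q = 172/849 ≈ 0.202591.
Under the Kimura two-parameter model, d = −½ ln(1 − 2P − Q) − ¼ ln(1 − 2Q).
1 − 2P − Q = 0.093051, giving −½ ln(0.093051) = 1.187304.
1 − 2Q = 0.594818, giving −¼ ln(0.594818) = 0.129875.
d = 1.187304 + 0.129875 = 1.317179.
Under a molecular clock d = 2μt, so t = d/(2μ) = 1.317179 / (2 × 3.7 × 10^-9) = 178.00 million years.

178.00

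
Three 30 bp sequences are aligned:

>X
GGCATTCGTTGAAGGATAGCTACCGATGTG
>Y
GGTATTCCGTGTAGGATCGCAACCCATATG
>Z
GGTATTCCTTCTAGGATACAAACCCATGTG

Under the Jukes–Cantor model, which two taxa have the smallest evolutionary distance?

Y and Z

X–Y: 8/30 differ, p = 0.267, d = 0.330.
X–Z: 8/30 differ, p = 0.267, d = 0.330.
Y–Z: 6/30 differ, p = 0.200, d = 0.233.
The smallest distance is between Y and Z.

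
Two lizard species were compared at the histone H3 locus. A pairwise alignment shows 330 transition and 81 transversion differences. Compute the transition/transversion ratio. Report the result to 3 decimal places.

R = 330/81 = 4.074074… ≈ 4.074 (to 3 d.p.).

4.074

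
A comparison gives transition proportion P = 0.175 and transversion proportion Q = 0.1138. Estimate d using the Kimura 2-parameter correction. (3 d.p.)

Under the Kimura two-parameter model, d = −½ ln(1 − 2P − Q) − ¼ ln(1 − 2Q).
1 − 2P − Q = 0.5362, giving −½ ln(0.5362) = 0.311624.
1 − 2Q = 0.7724, giving −¼ ln(0.7724) = 0.064563.
d = 0.311624 + 0.064563 = 0.376187.

0.376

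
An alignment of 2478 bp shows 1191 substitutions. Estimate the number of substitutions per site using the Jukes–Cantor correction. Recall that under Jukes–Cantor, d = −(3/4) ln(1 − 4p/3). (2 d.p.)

p = 1191/2478 ≈ 0.48063.
d = −(3/4) ln(1 − 4p/3) = −0.75 ln(1 − 0.64084) = −0.75 ln(0.35916)
  = −0.75 × (-1.023987) = 0.767990 substitutions/site.

0.77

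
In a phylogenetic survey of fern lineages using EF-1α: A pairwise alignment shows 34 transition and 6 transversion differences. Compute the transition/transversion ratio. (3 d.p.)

5.667

R = 34/6 = 5.666666… ≈ 5.667 (to 3 d.p.).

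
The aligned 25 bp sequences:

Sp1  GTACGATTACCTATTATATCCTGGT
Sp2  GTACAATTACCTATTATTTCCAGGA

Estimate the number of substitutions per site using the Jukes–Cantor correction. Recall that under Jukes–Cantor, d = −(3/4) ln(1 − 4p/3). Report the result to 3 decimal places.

The sequences differ at 4 of 25 sites (5, 18, 22, 25), so p = 4/25 = 0.16.
d = −(3/4) ln(1 − 4p/3) = −0.75 ln(1 − 0.213333) = −0.75 ln(0.786667)
  = −0.75 × (-0.239950) = 0.179963 substitutions/site.

0.180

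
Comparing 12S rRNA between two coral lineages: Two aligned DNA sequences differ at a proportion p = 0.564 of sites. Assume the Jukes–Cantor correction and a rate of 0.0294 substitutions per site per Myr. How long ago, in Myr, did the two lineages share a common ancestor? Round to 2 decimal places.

d = −(3/4) ln(1 − 4p/3) = −0.75 ln(1 − 0.752) = −0.75 ln(0.248)
  = −0.75 × (-1.394327) = 1.045745 substitutions/site.
Under a molecular clock d = 2μt, so t = d/(2μ) = 1.045745 / (2 × 0.0294) = 17.78 Myr.

17.78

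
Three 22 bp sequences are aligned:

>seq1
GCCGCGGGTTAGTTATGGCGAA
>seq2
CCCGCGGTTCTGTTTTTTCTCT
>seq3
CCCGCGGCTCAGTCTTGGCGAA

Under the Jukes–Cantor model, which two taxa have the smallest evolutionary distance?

seq1–seq2: 10/22 differ, p = 0.455, d = 0.699.
seq1–seq3: 5/22 differ, p = 0.227, d = 0.271.
seq2–seq3: 8/22 differ, p = 0.364, d = 0.497.
The smallest distance is between seq1 and seq3.

seq1 and seq3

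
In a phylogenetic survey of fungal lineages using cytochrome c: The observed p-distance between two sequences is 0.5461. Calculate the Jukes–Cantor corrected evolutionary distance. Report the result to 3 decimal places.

d = −(3/4) ln(1 − 4p/3) = −0.75 ln(1 − 0.728133) = −0.75 ln(0.271867)
  = −0.75 × (-1.302442) = 0.976832 substitutions/site.

0.977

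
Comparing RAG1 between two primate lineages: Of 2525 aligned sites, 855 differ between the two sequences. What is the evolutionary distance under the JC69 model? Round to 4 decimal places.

0.4504

p = 855/2525 ≈ 0.338614.
d = −(3/4) ln(1 − 4p/3) = −0.75 ln(1 − 0.451485) = −0.75 ln(0.548515)
  = −0.75 × (-0.600541) = 0.450406 substitutions/site.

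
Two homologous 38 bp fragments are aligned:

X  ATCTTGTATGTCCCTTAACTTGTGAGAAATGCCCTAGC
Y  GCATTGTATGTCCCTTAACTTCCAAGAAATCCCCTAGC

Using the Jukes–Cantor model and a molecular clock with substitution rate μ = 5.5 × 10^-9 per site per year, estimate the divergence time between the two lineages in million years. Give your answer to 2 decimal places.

The sequences differ at 7 of 38 sites (1, 2, 3, 22, 23, 24, 31), so p = 7/38 ≈ 0.184211.
d = −(3/4) ln(1 − 4p/3) = −0.75 ln(1 − 0.245615) = −0.75 ln(0.754385)
  = −0.75 × (-0.281852) = 0.211389 substitutions/site.
Under a molecular clock d = 2μt, so t = d/(2μ) = 0.211389 / (2 × 5.5 × 10^-9) = 19.22 million years.

19.22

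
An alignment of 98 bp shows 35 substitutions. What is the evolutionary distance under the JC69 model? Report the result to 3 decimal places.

p = 35/98 ≈ 0.357143.
d = −(3/4) ln(1 − 4p/3) = −0.75 ln(1 − 0.476191) = −0.75 ln(0.523809)
  = −0.75 × (-0.646628) = 0.484971 substitutions/site.

0.485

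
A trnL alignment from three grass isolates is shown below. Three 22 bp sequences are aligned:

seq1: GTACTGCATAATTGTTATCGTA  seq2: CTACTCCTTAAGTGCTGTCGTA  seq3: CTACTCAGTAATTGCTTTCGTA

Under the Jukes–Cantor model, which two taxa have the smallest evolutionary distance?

seq2 and seq3

seq1–seq2: 6/22 differ, p = 0.273, d = 0.339.
seq1–seq3: 6/22 differ, p = 0.273, d = 0.339.
seq2–seq3: 4/22 differ, p = 0.182, d = 0.208.
The smallest distance is between seq2 and seq3.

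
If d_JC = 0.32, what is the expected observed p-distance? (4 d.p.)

p = (3/4)(1 − e^(−4d/3)) = 0.75 × (1 − e^(-0.426667)) = 0.75 × (1 − 0.652681) = 0.260489.

0.2605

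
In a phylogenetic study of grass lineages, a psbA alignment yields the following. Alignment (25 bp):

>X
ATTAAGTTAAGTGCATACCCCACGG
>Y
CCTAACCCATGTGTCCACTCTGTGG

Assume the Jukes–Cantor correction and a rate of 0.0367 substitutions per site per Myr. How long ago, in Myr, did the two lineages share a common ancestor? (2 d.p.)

The sequences differ at 13 of 25 sites, so p = 13/25 = 0.52.
d = −(3/4) ln(1 − 4p/3) = −0.75 ln(1 − 0.693333) = −0.75 ln(0.306667)
  = −0.75 × (-1.181993) = 0.886495 substitutions/site.
Under a molecular clock d = 2μt, so t = d/(2μ) = 0.886495 / (2 × 0.0367) = 12.08 Myr.

12.08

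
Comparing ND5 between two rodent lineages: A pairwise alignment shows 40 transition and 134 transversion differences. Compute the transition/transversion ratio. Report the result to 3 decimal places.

R = 40/134 = 0.298507… ≈ 0.299 (to 3 d.p.).

0.299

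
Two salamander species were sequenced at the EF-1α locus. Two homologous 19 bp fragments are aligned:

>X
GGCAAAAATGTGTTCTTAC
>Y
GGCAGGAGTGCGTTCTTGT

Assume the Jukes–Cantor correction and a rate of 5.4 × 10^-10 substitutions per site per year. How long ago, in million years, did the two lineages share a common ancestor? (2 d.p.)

379.54

The sequences differ at 6 of 19 sites (5, 6, 8, 11, 18, 19), so p = 6/19 ≈ 0.315789.
d = −(3/4) ln(1 − 4p/3) = −0.75 ln(1 − 0.421052) = −0.75 ln(0.578948)
  = −0.75 × (-0.546543) = 0.409907 substitutions/site.
Under a molecular clock d = 2μt, so t = d/(2μ) = 0.409907 / (2 × 5.4 × 10^-10) = 379.54 million years.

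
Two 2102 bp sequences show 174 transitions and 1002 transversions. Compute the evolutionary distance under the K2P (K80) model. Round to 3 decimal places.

P = 174/2102 ≈ 0.082778 and Q = 1002/2102 ≈ 0.476689.
Under the Kimura two-parameter model, d = −½ ln(1 − 2P − Q) − ¼ ln(1 − 2Q).
1 − 2P − Q = 0.357755, giving −½ ln(0.357755) = 0.513953.
1 − 2Q = 0.046622, giving −¼ ln(0.046622) = 0.766421.
d = 0.513953 + 0.766421 = 1.280374.

1.280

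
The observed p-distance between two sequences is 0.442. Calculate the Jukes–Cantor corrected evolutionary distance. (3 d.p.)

0.667

d = −(3/4) ln(1 − 4p/3) = −0.75 ln(1 − 0.589333) = −0.75 ln(0.410667)
  = −0.75 × (-0.889973) = 0.667480 substitutions/site.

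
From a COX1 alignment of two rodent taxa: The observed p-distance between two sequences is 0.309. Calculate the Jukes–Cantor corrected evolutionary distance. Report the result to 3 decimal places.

d = −(3/4) ln(1 − 4p/3) = −0.75 ln(1 − 0.412) = −0.75 ln(0.588)
  = −0.75 × (-0.531028) = 0.398271 substitutions/site.

0.398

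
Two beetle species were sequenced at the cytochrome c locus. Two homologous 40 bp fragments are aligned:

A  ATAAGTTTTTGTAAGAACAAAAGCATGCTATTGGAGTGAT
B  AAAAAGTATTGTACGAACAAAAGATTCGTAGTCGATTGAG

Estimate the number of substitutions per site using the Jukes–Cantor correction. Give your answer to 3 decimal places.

0.426

The sequences differ at 13 of 40 sites, so p = 13/40 = 0.325.
d = −(3/4) ln(1 − 4p/3) = −0.75 ln(1 − 0.433333) = −0.75 ln(0.566667)
  = −0.75 × (-0.567983) = 0.425987 substitutions/site.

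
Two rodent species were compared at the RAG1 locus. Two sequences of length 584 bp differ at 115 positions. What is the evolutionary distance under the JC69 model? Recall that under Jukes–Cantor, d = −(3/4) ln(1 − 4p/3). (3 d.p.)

0.228

p = 115/584 ≈ 0.196918.
d = −(3/4) ln(1 − 4p/3) = −0.75 ln(1 − 0.262557) = −0.75 ln(0.737443)
  = −0.75 × (-0.304566) = 0.228425 substitutions/site.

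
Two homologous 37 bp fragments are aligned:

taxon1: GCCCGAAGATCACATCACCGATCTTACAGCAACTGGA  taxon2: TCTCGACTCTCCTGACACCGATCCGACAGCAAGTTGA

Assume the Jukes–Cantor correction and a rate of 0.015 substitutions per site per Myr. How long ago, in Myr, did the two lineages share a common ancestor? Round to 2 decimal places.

The sequences differ at 13 of 37 sites, so p = 13/37 ≈ 0.351351.
d = −(3/4) ln(1 − 4p/3) = −0.75 ln(1 − 0.468468) = −0.75 ln(0.531532)
  = −0.75 × (-0.631992) = 0.473994 substitutions/site.
Under a molecular clock d = 2μt, so t = d/(2μ) = 0.473994 / (2 × 0.015) = 15.80 Myr.

15.80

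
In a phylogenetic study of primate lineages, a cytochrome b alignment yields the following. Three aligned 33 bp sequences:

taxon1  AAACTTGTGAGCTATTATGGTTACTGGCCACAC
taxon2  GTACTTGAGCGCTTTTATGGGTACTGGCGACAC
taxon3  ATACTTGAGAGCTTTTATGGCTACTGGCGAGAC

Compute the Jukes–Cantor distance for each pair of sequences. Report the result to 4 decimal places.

d(taxon1,taxon2) = 0.2493, d(taxon1,taxon3) = 0.2082, d(taxon2,taxon3) = 0.1322

taxon1–taxon2: 7/33 sites differ → p ≈ 0.212121, d = −0.75 ln(1 − 0.282828) = 0.249330 ≈ 0.2493.
taxon1–taxon3: 6/33 sites differ → p ≈ 0.181818, d = −0.75 ln(1 − 0.242424) = 0.208224 ≈ 0.2082.
taxon2–taxon3: 4/33 sites differ → p ≈ 0.121212, d = −0.75 ln(1 − 0.161616) = 0.132209 ≈ 0.1322.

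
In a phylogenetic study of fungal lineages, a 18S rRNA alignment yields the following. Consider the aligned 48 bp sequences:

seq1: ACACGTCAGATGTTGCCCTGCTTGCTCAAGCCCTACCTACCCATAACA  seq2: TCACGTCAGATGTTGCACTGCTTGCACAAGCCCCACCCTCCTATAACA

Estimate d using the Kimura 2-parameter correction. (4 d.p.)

Of 48 sites, 3 differences are transitions and 4 are transversions, so P = 3/48 = 0.0625 and Q = 4/48 ≈ 0.083333.
Under the Kimura two-parameter model, d = −½ ln(1 − 2P − Q) − ¼ ln(1 − 2Q).
1 − 2P − Q = 0.791667, giving −½ ln(0.791667) = 0.116807.
1 − 2Q = 0.833334, giving −¼ ln(0.833334) = 0.045580.
d = 0.116807 + 0.045580 = 0.162387.

0.1624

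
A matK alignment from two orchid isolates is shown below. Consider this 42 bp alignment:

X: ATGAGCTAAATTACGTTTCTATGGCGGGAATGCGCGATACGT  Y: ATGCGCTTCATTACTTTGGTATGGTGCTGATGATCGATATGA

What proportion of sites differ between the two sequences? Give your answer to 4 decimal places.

0.3333

The sequences differ at 14 of 42 positions.
p = 14/42 = 0.333333… ≈ 0.3333 (to 4 d.p.).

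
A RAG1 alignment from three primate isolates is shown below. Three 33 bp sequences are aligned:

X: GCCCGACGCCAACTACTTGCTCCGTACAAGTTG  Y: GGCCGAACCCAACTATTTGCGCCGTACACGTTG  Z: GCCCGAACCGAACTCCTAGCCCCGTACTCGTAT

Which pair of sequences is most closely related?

X and Y

X–Y: 6/33 differ, p = 0.182, d = 0.208.
X–Z: 10/33 differ, p = 0.303, d = 0.388.
Y–Z: 9/33 differ, p = 0.273, d = 0.339.
The smallest distance is between X and Y.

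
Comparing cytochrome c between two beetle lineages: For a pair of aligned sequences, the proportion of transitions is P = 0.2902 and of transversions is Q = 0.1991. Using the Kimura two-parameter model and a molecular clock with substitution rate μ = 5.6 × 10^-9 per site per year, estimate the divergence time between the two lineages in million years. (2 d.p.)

Under the Kimura two-parameter model, d = −½ ln(1 − 2P − Q) − ¼ ln(1 − 2Q).
1 − 2P − Q = 0.2205, giving −½ ln(0.2205) = 0.755929.
1 − 2Q = 0.6018, giving −¼ ln(0.6018) = 0.126958.
d = 0.755929 + 0.126958 = 0.882887.
Under a molecular clock d = 2μt, so t = d/(2μ) = 0.882887 / (2 × 5.6 × 10^-9) = 78.83 million years.

78.83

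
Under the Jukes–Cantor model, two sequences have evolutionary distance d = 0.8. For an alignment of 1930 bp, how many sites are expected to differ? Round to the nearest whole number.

Invert JC69: p = (3/4)(1 − e^(−4d/3)) = 0.75 × (1 − e^(-1.066667)) = 0.75 × (1 − 0.344154) = 0.491885.
Expected differing sites = pL ≈ 0.491885 × 1930 = 949.33805 ≈ 949.

949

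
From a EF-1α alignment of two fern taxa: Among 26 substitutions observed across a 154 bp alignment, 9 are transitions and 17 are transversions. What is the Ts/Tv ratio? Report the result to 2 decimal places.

R = 9/17 = 0.529411… ≈ 0.53 (to 2 d.p.).

0.53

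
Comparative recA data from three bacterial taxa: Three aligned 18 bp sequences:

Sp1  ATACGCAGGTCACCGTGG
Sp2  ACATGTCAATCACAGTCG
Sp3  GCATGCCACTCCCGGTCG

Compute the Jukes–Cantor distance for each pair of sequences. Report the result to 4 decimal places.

d(Sp1,Sp2) = 0.6735, d(Sp1,Sp3) = 0.8240, d(Sp2,Sp3) = 0.3470

Sp1–Sp2: 8/18 sites differ → p ≈ 0.444444, d = −0.75 ln(1 − 0.592592) = 0.673455 ≈ 0.6735.
Sp1–Sp3: 9/18 sites differ → p = 0.5, d = −0.75 ln(1 − 0.666667) = 0.823960 ≈ 0.8240.
Sp2–Sp3: 5/18 sites differ → p ≈ 0.277778, d = −0.75 ln(1 − 0.370371) = 0.346968 ≈ 0.3470.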